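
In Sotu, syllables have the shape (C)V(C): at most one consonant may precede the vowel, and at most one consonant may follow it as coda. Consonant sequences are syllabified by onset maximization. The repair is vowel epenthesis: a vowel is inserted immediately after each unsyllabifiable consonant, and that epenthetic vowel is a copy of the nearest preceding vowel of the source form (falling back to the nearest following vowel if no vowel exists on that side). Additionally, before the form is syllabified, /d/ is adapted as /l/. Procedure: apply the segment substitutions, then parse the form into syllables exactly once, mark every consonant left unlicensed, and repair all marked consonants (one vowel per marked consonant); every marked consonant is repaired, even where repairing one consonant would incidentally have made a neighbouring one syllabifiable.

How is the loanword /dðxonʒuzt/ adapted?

loðoxonʒuztu

Substitution: /d/ → /l/, giving /lðxonʒuzt/.
Under (C)V(C), the unsyllabifiable consonants are /l/, /ð/, /t/ (at most one coda consonant is licensed; onsets are limited to one consonant).
Epenthesis after each stranded consonant: /l/ → /lo/, /ð/ → /ðo/, /t/ → /tu/.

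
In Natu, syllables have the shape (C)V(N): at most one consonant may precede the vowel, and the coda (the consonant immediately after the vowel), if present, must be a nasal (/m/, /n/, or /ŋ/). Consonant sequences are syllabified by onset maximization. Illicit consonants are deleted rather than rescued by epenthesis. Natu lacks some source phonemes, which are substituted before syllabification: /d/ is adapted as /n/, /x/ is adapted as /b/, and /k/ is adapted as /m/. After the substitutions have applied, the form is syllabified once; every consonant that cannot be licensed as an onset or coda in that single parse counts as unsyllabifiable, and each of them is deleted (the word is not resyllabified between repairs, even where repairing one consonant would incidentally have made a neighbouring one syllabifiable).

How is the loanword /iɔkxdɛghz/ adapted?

iɔmnɛ

Substitution: /k/ → /m/, /x/ → /b/, /d/ → /n/, giving /iɔmbnɛghz/.
The consonants /b/, /g/, /h/, /z/ cannot be parsed into a legal (C)V(N) syllable (only a nasal (/m/, /n/, or /ŋ/) is licensed in coda position; onsets are limited to one consonant).
Each unlicensed consonant is deleted: /b/, /g/, /h/, /z/.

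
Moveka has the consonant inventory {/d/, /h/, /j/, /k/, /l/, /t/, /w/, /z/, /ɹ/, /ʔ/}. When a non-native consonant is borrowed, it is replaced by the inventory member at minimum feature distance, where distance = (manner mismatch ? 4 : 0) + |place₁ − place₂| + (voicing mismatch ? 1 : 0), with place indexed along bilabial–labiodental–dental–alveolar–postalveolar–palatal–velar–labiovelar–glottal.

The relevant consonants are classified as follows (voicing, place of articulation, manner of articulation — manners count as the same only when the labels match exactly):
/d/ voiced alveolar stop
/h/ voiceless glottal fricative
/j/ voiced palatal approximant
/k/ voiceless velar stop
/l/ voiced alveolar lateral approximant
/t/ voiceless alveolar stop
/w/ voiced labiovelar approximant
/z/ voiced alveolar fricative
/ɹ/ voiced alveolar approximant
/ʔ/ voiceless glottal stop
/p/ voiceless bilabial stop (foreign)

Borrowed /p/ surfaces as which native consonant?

t

/t/ is closest: same manner (stop), place distance 3 (bilabial→alveolar), same voicing; total 3. Next closest is /d/ at distance 4.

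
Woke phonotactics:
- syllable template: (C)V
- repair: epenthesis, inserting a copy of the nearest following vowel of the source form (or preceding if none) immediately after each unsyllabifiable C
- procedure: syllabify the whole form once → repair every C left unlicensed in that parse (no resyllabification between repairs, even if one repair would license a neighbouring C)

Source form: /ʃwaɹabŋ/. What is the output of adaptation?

ʃawaɹabaŋa

Under (C)V, the unsyllabifiable consonants are /ʃ/, /b/, /ŋ/ (no codas are permitted; onsets are limited to one consonant).
Inserting the epenthetic vowel yields /ʃ/ → /ʃa/, /b/ → /ba/, /ŋ/ → /ŋa/.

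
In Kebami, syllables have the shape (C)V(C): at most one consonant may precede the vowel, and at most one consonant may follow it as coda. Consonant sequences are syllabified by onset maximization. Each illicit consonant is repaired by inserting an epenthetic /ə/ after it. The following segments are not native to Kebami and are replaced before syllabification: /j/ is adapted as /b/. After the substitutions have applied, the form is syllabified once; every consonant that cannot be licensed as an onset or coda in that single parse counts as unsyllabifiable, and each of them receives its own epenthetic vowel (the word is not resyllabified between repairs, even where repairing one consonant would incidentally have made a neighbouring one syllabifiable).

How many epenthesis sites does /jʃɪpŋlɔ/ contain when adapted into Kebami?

2

After substitution the input is /bʃɪpŋlɔ/.
The unsyllabifiable consonants are /b/, /ŋ/; each receives one epenthetic vowel.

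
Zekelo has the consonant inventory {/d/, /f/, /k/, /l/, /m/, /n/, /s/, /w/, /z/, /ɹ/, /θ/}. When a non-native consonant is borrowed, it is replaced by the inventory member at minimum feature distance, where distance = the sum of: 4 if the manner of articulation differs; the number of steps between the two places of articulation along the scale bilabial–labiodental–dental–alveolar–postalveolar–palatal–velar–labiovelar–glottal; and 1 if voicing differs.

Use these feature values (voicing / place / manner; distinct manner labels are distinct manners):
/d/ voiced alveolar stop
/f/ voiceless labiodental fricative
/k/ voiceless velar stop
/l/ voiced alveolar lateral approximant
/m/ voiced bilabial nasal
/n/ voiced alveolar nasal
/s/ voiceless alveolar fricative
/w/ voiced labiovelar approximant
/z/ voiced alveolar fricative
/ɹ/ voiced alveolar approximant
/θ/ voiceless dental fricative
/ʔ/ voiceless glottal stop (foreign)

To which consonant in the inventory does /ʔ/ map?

k

/k/ is closest: same manner (stop), place distance 2 (glottal→velar), same voicing; total 2. Next closest is /d/ at distance 6.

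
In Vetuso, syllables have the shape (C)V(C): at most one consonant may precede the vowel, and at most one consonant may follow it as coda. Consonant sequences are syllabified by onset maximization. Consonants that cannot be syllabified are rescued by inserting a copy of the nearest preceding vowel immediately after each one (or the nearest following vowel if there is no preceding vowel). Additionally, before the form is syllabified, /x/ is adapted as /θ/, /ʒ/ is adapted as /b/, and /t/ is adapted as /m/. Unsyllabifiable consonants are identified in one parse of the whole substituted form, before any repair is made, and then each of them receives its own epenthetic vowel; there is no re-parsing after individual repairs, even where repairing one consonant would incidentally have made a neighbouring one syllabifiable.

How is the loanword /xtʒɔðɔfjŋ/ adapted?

θɔmɔbɔðɔfjɔŋɔ

Substitution: /x/ → /θ/, /t/ → /m/, /ʒ/ → /b/, giving /θmbɔðɔfjŋ/.
Under (C)V(C), the unsyllabifiable consonants are /θ/, /m/, /j/, /ŋ/ (at most one coda consonant is licensed; onsets are limited to one consonant).
Epenthesis after each stranded consonant: /θ/ → /θɔ/, /m/ → /mɔ/, /j/ → /jɔ/, /ŋ/ → /ŋɔ/.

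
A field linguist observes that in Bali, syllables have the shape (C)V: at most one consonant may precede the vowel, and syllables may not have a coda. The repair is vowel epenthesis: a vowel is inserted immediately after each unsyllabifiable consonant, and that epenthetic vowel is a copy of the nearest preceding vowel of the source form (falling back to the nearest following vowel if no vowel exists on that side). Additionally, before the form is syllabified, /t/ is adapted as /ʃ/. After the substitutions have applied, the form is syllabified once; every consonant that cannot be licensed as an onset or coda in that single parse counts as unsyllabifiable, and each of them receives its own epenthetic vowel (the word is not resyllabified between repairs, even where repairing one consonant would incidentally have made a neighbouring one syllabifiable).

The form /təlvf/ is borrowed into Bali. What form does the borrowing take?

ʃələvəfə

Substitution: /t/ → /ʃ/, giving /ʃəlvf/.
Under (C)V, the unsyllabifiable consonants are /l/, /v/, /f/ (no codas are permitted; onsets are limited to one consonant).
Epenthesis after each stranded consonant: /l/ → /lə/, /v/ → /və/, /f/ → /fə/.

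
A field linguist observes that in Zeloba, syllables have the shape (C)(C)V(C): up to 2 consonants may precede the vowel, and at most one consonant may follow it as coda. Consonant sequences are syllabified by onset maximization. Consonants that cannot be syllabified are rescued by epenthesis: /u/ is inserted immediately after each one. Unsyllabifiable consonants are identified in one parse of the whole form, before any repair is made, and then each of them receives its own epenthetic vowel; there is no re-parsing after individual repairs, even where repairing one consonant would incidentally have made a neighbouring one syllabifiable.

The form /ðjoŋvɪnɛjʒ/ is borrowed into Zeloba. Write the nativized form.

Under (C)(C)V(C), the unsyllabifiable consonants are /ʒ/ (at most one coda consonant is licensed; onsets may contain at most 2 consonants).
Each unlicensed consonant becomes the onset of a new syllable: /ʒ/ → /ʒu/.

ðjoŋvɪnɛjʒu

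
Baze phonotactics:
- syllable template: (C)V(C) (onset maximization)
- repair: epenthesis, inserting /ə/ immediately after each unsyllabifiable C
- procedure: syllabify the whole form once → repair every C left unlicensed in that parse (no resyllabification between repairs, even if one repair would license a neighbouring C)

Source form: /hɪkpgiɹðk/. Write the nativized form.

Under (C)V(C), the unsyllabifiable consonants are /p/, /ð/, /k/ (at most one coda consonant is licensed; onsets are limited to one consonant).
Each unlicensed consonant becomes the onset of a new syllable: /p/ → /pə/, /ð/ → /ðə/, /k/ → /kə/.

hɪkpəgiɹðəkə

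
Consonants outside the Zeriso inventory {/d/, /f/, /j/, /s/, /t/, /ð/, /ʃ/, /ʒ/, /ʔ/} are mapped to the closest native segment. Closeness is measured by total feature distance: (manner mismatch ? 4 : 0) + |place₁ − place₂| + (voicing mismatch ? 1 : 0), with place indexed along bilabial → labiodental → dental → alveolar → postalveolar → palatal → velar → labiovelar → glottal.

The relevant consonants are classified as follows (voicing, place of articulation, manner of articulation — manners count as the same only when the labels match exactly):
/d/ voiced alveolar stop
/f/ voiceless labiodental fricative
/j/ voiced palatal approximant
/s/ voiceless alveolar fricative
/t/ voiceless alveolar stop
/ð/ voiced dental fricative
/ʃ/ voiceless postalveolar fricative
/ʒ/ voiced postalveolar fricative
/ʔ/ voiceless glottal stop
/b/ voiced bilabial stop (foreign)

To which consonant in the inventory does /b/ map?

/d/ is closest: same manner (stop), place distance 3 (bilabial→alveolar), same voicing; total 3. Next closest is /t/ at distance 4.

d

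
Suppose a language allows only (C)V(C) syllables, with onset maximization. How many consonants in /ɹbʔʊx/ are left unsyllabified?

2

Syllabifying with onset maximization leaves /ɹ/, /b/ stranded (at most one coda consonant is licensed; onsets are limited to one consonant).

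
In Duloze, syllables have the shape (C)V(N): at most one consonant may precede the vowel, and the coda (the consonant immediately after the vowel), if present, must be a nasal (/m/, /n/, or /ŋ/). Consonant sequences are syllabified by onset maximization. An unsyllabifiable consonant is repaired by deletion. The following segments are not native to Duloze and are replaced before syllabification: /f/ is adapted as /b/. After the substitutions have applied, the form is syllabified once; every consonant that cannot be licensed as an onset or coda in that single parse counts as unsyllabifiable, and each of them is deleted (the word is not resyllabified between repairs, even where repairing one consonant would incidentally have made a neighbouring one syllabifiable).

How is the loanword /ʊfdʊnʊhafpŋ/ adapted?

Substitution: /f/ → /b/, giving /ʊbdʊnʊhabpŋ/.
Syllabifying with onset maximization leaves /b/, /b/, /p/, /ŋ/ stranded (only a nasal (/m/, /n/, or /ŋ/) is licensed in coda position; onsets are limited to one consonant).
Deletion applies to /b/, /b/, /p/, /ŋ/.

ʊdʊnʊha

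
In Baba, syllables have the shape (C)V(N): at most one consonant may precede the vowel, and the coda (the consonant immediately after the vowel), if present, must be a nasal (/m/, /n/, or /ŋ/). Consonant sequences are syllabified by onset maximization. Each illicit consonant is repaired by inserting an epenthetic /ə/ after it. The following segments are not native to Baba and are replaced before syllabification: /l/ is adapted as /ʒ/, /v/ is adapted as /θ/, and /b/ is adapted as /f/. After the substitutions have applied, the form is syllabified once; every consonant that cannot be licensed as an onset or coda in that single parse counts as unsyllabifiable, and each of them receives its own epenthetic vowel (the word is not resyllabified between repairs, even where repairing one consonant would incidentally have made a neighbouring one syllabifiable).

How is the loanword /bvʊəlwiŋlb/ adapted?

Substitution: /b/ → /f/, /v/ → /θ/, /l/ → /ʒ/, giving /fθʊəʒwiŋʒf/.
Under (C)V(N), the unsyllabifiable consonants are /f/, /ʒ/, /ʒ/, /f/ (only a nasal (/m/, /n/, or /ŋ/) is licensed in coda position; onsets are limited to one consonant).
Inserting the epenthetic vowel yields /f/ → /fə/, /ʒ/ → /ʒə/, /ʒ/ → /ʒə/, /f/ → /fə/.

fəθʊəʒəwiŋʒəfə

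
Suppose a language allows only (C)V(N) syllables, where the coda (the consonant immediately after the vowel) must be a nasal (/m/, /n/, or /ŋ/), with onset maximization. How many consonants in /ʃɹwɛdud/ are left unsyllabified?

Under (C)V(N), the unsyllabifiable consonants are /ʃ/, /ɹ/, /d/ (only a nasal (/m/, /n/, or /ŋ/) is licensed in coda position; onsets are limited to one consonant).

3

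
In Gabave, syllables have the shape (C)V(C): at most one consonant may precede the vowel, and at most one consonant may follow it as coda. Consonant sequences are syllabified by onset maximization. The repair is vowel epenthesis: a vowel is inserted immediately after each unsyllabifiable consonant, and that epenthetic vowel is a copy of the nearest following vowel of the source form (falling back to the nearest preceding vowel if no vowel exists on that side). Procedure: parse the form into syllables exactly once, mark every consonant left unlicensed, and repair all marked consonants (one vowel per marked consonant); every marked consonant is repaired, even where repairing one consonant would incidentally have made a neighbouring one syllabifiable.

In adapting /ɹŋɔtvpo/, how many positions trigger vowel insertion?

2

The unsyllabifiable consonants are /ɹ/, /v/; each receives one epenthetic vowel.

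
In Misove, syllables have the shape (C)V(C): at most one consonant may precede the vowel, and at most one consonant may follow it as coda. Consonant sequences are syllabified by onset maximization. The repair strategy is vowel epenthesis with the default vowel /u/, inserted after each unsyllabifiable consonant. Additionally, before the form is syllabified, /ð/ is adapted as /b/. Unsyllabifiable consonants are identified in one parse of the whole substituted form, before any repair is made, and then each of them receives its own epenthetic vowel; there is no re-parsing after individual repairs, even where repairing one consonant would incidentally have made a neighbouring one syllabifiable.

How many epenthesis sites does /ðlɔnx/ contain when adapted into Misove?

2

After substitution the input is /blɔnx/.
The unsyllabifiable consonants are /b/, /x/; each receives one epenthetic vowel.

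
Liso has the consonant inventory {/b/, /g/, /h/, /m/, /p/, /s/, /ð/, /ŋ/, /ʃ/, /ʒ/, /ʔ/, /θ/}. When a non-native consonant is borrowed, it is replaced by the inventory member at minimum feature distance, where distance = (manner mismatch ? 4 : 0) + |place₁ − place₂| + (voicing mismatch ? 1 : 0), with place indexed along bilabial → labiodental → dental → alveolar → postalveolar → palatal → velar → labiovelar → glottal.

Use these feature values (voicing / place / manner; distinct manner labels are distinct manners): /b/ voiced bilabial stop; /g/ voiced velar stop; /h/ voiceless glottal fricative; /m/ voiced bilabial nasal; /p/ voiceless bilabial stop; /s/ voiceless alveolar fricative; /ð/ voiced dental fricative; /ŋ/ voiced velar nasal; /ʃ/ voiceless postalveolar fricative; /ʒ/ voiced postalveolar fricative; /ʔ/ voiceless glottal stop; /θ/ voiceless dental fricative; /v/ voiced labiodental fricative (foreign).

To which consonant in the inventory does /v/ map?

/ð/ is closest: same manner (fricative), place distance 1 (labiodental→dental), same voicing; total 1. Next closest is /θ/ at distance 2.

ð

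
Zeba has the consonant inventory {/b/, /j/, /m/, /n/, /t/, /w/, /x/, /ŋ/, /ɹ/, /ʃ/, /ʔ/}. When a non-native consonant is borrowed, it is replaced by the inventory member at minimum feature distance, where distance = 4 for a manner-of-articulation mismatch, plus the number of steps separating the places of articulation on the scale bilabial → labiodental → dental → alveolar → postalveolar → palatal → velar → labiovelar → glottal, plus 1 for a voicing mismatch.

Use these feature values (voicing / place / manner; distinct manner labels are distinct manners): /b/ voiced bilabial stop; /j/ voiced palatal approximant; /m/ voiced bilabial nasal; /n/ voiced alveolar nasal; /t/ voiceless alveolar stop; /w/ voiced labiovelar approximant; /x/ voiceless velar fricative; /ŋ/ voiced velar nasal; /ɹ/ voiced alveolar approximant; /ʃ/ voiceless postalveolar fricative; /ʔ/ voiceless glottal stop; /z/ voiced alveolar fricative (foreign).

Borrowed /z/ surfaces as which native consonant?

ʃ

/ʃ/ is closest: same manner (fricative), place distance 1 (alveolar→postalveolar), voicing differs (+1); total 2. Next closest is /n/ at distance 4.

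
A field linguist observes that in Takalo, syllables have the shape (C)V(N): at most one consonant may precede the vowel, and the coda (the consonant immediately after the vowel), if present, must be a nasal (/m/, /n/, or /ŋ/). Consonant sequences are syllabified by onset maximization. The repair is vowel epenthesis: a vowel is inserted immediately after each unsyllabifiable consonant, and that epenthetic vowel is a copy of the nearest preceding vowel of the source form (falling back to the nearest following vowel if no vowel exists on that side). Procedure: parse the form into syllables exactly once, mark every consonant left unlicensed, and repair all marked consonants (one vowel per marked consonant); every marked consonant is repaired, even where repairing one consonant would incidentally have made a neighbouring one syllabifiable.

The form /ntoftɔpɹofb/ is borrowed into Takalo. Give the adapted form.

notofotɔpɔɹofobo

Syllabifying with onset maximization leaves /n/, /f/, /p/, /f/, /b/ stranded (only a nasal (/m/, /n/, or /ŋ/) is licensed in coda position; onsets are limited to one consonant).
Epenthesis after each stranded consonant: /n/ → /no/, /f/ → /fo/, /p/ → /pɔ/, /f/ → /fo/, /b/ → /bo/.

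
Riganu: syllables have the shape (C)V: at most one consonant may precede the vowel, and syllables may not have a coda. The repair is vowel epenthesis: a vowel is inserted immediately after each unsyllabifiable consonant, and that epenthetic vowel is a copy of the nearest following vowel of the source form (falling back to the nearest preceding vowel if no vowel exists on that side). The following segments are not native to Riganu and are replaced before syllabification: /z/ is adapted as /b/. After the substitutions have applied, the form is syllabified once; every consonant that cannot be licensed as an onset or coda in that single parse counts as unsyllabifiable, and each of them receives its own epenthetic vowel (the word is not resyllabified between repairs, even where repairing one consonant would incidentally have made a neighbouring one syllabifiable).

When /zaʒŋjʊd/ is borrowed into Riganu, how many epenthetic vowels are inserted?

After substitution the input is /baʒŋjʊd/.
The unsyllabifiable consonants are /ʒ/, /ŋ/, /d/; each receives one epenthetic vowel.

3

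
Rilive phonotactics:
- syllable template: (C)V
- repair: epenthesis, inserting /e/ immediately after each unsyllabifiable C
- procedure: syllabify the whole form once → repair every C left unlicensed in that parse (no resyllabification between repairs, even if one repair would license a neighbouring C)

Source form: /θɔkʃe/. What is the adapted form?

The consonants /k/ cannot be parsed into a legal (C)V syllable (no codas are permitted; onsets are limited to one consonant).
Epenthesis after each stranded consonant: /k/ → /ke/.

θɔkeʃe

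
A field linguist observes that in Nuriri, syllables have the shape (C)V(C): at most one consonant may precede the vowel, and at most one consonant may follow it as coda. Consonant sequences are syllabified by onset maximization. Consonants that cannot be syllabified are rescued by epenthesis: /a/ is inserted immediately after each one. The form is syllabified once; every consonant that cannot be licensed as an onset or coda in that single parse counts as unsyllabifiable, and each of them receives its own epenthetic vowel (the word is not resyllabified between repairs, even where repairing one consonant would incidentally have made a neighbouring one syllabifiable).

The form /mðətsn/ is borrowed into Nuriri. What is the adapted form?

maðətsana

Under (C)V(C), the unsyllabifiable consonants are /m/, /s/, /n/ (at most one coda consonant is licensed; onsets are limited to one consonant).
Epenthesis after each stranded consonant: /m/ → /ma/, /s/ → /sa/, /n/ → /na/.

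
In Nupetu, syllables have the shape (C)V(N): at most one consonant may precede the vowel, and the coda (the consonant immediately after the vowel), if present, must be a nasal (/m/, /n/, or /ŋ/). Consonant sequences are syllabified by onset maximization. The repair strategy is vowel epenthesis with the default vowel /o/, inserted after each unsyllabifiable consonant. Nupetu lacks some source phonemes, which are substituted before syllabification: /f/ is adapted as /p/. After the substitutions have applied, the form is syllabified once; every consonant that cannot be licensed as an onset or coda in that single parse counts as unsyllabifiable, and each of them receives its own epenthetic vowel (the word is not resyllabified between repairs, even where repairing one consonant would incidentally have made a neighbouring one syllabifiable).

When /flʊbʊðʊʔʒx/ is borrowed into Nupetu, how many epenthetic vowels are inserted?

After substitution the input is /plʊbʊðʊʔʒx/.
The unsyllabifiable consonants are /p/, /ʔ/, /ʒ/, /x/; each receives one epenthetic vowel.

4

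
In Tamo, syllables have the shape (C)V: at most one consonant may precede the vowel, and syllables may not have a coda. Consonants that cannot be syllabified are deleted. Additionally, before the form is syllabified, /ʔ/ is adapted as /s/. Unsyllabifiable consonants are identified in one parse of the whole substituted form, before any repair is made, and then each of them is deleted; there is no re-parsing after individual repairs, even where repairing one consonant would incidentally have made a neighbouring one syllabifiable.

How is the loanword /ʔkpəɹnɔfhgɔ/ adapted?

Substitution: /ʔ/ → /s/, giving /skpəɹnɔfhgɔ/.
Syllabifying with onset maximization leaves /s/, /k/, /ɹ/, /f/, /h/ stranded (no codas are permitted; onsets are limited to one consonant).
Each unlicensed consonant is deleted: /s/, /k/, /ɹ/, /f/, /h/.

pənɔgɔ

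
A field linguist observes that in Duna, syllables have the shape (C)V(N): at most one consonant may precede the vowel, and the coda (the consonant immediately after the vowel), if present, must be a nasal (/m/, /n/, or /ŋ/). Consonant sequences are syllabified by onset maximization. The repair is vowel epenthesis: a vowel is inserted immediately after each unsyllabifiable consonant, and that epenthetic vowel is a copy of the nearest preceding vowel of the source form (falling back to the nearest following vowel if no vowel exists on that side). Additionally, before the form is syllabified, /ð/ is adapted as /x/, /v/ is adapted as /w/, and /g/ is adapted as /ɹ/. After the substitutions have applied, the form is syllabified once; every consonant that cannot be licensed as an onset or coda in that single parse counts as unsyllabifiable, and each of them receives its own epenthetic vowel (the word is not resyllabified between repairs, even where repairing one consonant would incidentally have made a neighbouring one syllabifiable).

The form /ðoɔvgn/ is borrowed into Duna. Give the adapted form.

xoɔwɔɹɔnɔ

Substitution: /ð/ → /x/, /v/ → /w/, /g/ → /ɹ/, giving /xoɔwɹn/.
Syllabifying with onset maximization leaves /w/, /ɹ/, /n/ stranded (only a nasal (/m/, /n/, or /ŋ/) is licensed in coda position; onsets are limited to one consonant).
Inserting the epenthetic vowel yields /w/ → /wɔ/, /ɹ/ → /ɹɔ/, /n/ → /nɔ/.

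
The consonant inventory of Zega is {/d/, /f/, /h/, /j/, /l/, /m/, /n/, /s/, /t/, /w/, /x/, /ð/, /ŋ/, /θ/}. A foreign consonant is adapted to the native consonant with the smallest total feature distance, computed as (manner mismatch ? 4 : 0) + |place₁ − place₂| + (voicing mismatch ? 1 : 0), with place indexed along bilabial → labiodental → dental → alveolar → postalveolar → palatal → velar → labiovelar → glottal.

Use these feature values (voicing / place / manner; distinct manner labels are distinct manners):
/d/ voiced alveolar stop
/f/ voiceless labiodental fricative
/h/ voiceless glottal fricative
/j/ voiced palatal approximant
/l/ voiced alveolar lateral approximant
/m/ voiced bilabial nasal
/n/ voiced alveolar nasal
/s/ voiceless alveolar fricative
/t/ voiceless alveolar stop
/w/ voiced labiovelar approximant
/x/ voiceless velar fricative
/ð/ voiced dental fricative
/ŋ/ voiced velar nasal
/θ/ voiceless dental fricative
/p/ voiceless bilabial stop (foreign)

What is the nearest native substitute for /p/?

t

/t/ is closest: same manner (stop), place distance 3 (bilabial→alveolar), same voicing; total 3. Next closest is /d/ at distance 4.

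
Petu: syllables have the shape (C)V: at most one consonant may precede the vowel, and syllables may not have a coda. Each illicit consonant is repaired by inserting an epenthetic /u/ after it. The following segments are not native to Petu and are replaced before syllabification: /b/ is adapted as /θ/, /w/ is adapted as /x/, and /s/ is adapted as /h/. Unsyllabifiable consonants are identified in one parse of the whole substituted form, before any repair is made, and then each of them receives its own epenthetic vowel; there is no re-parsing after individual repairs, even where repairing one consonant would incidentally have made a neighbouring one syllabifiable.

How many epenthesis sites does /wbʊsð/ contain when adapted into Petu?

After substitution the input is /xθʊhð/.
The unsyllabifiable consonants are /x/, /h/, /ð/; each receives one epenthetic vowel.

3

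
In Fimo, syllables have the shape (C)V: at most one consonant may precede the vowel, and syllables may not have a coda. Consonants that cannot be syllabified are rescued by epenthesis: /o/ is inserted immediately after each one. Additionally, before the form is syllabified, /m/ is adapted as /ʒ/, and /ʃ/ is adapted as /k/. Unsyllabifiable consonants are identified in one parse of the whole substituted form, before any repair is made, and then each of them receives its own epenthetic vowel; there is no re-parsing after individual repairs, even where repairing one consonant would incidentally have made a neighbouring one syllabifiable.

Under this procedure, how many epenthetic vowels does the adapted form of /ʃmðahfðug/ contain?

5

After substitution the input is /kʒðahfðug/.
The unsyllabifiable consonants are /k/, /ʒ/, /h/, /f/, /g/; each receives one epenthetic vowel.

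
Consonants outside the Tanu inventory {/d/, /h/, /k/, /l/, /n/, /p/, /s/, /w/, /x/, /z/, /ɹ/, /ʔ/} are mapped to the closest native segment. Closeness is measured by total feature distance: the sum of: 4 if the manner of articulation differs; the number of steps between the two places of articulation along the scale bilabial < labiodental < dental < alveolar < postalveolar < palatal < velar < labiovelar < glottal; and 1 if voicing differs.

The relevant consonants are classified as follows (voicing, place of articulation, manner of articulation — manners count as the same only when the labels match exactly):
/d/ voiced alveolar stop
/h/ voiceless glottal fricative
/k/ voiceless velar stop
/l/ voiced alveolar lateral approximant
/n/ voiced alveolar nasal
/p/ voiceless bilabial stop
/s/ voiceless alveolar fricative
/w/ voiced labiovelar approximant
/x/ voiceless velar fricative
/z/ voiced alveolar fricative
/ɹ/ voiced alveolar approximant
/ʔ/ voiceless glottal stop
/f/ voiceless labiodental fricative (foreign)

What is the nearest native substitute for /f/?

/s/ is closest: same manner (fricative), place distance 2 (labiodental→alveolar), same voicing; total 2. Next closest is /z/ at distance 3.

s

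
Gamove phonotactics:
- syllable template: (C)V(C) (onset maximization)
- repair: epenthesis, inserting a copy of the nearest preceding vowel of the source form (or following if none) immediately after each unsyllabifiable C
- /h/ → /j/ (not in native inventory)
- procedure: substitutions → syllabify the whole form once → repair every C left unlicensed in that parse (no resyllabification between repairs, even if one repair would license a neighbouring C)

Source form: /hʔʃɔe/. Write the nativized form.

jɔʔɔʃɔe

Substitution: /h/ → /j/, giving /jʔʃɔe/.
Syllabifying with onset maximization leaves /j/, /ʔ/ stranded (at most one coda consonant is licensed; onsets are limited to one consonant).
Inserting the epenthetic vowel yields /j/ → /jɔ/, /ʔ/ → /ʔɔ/.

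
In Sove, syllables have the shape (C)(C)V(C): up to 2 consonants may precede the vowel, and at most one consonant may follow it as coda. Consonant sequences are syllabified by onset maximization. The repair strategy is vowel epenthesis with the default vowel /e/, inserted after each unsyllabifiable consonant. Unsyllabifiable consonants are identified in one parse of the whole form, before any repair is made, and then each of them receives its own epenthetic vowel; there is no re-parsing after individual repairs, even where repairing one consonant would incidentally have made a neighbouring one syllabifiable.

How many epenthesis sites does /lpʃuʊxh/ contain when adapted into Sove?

2

The unsyllabifiable consonants are /l/, /h/; each receives one epenthetic vowel.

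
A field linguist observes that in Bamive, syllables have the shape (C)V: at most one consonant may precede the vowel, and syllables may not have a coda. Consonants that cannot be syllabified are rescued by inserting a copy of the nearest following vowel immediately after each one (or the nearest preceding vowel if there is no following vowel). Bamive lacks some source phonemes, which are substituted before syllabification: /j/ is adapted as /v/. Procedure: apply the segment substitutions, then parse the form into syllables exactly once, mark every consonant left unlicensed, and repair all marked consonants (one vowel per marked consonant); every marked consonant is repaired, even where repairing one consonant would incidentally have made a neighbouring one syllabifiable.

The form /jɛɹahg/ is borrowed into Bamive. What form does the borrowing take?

Substitution: /j/ → /v/, giving /vɛɹahg/.
The consonants /h/, /g/ cannot be parsed into a legal (C)V syllable (no codas are permitted; onsets are limited to one consonant).
Inserting the epenthetic vowel yields /h/ → /ha/, /g/ → /ga/.

vɛɹahaga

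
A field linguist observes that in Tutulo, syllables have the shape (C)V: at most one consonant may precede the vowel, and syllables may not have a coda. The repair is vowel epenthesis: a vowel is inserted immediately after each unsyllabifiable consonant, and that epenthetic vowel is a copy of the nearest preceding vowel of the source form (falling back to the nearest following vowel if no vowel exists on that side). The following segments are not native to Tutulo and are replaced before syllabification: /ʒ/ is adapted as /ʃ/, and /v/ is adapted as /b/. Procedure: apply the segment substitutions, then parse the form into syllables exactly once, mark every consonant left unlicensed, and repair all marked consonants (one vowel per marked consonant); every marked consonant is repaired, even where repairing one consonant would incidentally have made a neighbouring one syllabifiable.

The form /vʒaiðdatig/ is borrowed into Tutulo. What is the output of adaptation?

baʃaiðidatigi

Substitution: /v/ → /b/, /ʒ/ → /ʃ/, giving /bʃaiðdatig/.
Under (C)V, the unsyllabifiable consonants are /b/, /ð/, /g/ (no codas are permitted; onsets are limited to one consonant).
Epenthesis after each stranded consonant: /b/ → /ba/, /ð/ → /ði/, /g/ → /gi/.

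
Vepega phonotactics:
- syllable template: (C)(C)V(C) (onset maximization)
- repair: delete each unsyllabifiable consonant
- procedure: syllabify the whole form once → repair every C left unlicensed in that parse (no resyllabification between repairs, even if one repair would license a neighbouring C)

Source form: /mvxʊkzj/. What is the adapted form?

Under (C)(C)V(C), the unsyllabifiable consonants are /m/, /z/, /j/ (at most one coda consonant is licensed; onsets may contain at most 2 consonants).
Each unlicensed consonant is deleted: /m/, /z/, /j/.

vxʊk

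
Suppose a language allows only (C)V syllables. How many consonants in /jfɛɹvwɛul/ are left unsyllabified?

The consonants /j/, /ɹ/, /v/, /l/ cannot be parsed into a legal (C)V syllable (no codas are permitted; onsets are limited to one consonant).

4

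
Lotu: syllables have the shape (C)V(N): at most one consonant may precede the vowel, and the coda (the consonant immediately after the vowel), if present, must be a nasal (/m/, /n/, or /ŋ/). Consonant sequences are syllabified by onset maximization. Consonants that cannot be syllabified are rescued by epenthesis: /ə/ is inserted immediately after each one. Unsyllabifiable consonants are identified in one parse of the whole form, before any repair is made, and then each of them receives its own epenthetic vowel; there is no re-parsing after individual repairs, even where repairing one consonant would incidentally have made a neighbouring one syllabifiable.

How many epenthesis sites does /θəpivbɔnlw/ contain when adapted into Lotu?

3

The unsyllabifiable consonants are /v/, /l/, /w/; each receives one epenthetic vowel.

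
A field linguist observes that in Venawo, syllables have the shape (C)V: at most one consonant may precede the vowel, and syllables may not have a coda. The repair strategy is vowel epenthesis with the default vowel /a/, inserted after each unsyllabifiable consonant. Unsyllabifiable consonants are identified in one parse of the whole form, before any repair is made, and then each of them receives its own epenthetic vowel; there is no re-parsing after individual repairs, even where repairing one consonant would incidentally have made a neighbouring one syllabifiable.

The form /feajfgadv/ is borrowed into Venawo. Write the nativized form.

feajafagadava

Under (C)V, the unsyllabifiable consonants are /j/, /f/, /d/, /v/ (no codas are permitted; onsets are limited to one consonant).
Each unlicensed consonant becomes the onset of a new syllable: /j/ → /ja/, /f/ → /fa/, /d/ → /da/, /v/ → /va/.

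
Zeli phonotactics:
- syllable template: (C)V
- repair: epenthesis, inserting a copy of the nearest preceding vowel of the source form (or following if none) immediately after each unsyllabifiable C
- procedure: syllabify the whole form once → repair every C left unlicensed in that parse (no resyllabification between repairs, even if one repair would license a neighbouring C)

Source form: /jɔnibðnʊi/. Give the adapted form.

jɔnibiðinʊi

The consonants /b/, /ð/ cannot be parsed into a legal (C)V syllable (no codas are permitted; onsets are limited to one consonant).
Inserting the epenthetic vowel yields /b/ → /bi/, /ð/ → /ði/.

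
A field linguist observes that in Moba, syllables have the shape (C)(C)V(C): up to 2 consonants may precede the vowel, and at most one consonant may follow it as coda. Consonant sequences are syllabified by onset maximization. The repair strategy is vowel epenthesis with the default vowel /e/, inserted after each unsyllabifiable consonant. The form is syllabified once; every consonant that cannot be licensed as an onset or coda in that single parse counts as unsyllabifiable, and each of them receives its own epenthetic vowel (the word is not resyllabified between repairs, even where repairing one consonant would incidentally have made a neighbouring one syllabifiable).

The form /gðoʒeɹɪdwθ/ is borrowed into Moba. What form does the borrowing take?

gðoʒeɹɪdweθe

Under (C)(C)V(C), the unsyllabifiable consonants are /w/, /θ/ (at most one coda consonant is licensed; onsets may contain at most 2 consonants).
Epenthesis after each stranded consonant: /w/ → /we/, /θ/ → /θe/.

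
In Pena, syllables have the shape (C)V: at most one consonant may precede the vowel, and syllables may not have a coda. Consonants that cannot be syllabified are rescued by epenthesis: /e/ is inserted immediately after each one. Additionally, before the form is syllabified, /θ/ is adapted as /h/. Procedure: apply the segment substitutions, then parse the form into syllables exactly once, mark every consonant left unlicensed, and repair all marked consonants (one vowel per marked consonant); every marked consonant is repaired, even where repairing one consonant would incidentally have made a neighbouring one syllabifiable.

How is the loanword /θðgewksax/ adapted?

heðegewekesaxe

Substitution: /θ/ → /h/, giving /hðgewksax/.
The consonants /h/, /ð/, /w/, /k/, /x/ cannot be parsed into a legal (C)V syllable (no codas are permitted; onsets are limited to one consonant).
Epenthesis after each stranded consonant: /h/ → /he/, /ð/ → /ðe/, /w/ → /we/, /k/ → /ke/, /x/ → /xe/.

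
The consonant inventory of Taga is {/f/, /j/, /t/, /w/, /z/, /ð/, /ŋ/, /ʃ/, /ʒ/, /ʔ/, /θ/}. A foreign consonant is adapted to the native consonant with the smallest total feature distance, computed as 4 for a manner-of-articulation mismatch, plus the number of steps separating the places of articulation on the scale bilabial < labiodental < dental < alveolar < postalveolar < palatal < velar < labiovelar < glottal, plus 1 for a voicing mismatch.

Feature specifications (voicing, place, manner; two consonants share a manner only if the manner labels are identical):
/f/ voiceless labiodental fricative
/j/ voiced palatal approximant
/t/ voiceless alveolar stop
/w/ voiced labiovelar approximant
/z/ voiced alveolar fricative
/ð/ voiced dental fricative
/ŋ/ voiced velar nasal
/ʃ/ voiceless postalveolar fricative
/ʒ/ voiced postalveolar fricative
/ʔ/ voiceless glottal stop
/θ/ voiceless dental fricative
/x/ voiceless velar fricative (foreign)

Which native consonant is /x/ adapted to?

ʃ

/ʃ/ is closest: same manner (fricative), place distance 2 (velar→postalveolar), same voicing; total 2. Next closest is /ʒ/ at distance 3.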